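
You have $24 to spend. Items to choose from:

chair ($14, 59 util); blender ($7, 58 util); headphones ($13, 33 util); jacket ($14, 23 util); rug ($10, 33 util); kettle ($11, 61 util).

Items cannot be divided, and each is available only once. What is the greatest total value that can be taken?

This is a 0/1 knapsack; check combinations near the capacity.
- blender+kettle: cost 7+11=18, value 58+61=119
- chair+blender: cost 14+7=21, value 59+58=117
- rug+kettle: cost 10+11=21, value 33+61=94
- headphones+kettle: cost 13+11=24, value 33+61=94
- chair+rug: cost 14+10=24, value 59+33=92
Best: 119 util.

119 util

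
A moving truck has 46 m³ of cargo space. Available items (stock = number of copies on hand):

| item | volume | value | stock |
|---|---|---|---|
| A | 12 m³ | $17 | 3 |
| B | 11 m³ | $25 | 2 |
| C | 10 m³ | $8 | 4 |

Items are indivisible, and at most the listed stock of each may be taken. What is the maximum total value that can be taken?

Best selections within volume 46 and stock limits:
- 2×A + 2×B: volume 46, value 84
- 1×A + 2×B + 1×C: volume 44, value 75
- 1×A + 2×B: volume 34, value 67
- 2×A + 1×B + 1×C: volume 45, value 67
Best: $84.

$84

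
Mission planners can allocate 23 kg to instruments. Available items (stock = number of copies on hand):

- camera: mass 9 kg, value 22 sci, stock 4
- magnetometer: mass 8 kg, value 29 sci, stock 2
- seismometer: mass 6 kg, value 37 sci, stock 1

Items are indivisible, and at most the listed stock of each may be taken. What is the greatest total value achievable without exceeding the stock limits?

Best selections within mass 23 and stock limits:
- 2×magnetometer + 1×seismometer: mass 22, value 95
- 1×camera + 1×magnetometer + 1×seismometer: mass 23, value 88
- 1×magnetometer + 1×seismometer: mass 14, value 66
Best: 95 sci.

95 sci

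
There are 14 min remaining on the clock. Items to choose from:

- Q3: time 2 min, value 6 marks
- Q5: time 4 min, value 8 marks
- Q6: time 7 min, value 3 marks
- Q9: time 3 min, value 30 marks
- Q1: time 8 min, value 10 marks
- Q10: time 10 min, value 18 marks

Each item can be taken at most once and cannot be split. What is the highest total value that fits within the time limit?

Check high-value combinations within 14 min:
- Q9+Q10: time 3+10=13, value 30+18=48
- Q3+Q9+Q1: time 2+3+8=13, value 6+30+10=46
- Q3+Q5+Q9: time 2+4+3=9, value 6+8+30=44
- Q5+Q6+Q9: time 4+7+3=14, value 8+3+30=41
Best: 48 marks.

48 marks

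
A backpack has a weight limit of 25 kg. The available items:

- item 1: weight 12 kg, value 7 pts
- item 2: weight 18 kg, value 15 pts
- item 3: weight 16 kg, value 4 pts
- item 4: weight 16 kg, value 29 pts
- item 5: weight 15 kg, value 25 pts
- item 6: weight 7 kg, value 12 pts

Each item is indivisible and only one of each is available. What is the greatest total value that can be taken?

Check high-value combinations within 25 kg:
- item 4+item 6: weight 16+7=23, value 29+12=41
- item 5+item 6: weight 15+7=22, value 25+12=37
- item 4: weight 16, value 29
- item 2+item 6: weight 18+7=25, value 15+12=27
- item 5: weight 15, value 25
Best: 41 pts.

41 pts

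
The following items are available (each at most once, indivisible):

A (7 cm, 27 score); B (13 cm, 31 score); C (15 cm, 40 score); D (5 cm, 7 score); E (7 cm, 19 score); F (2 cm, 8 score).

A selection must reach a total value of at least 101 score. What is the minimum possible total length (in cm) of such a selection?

Subsets with value ≥ 101, sorted by total length:
- A+C+D+E+F: length 36, value 101
- A+B+C+F: length 37, value 106
- A+B+C+D: length 40, value 105
Minimum length: 36 cm.

36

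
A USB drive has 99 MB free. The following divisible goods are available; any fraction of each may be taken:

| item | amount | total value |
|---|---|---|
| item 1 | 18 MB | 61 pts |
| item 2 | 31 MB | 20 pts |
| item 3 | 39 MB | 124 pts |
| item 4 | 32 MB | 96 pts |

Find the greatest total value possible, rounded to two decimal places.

287.45

Take in order of value per unit:
- item 1 (61/18 per unit): all 18 → value 61, running total 61.00
- item 3 (124/39 per unit): all 39 → value 124, running total 185.00
- item 4 (96/32 per unit): all 32 → value 96, running total 281.00
- item 2 (20/31 per unit): 10 of 31 → value 10×20/31 = 6.4516, running total 287.45
Total 287.45.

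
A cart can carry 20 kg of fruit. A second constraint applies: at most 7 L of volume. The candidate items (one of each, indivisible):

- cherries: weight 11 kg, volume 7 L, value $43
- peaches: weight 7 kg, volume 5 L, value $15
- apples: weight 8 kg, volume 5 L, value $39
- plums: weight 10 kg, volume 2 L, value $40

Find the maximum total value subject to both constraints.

Feasible sets respecting both limits:
- apples+plums: weight 18, volume 7, value 79
- peaches+plums: weight 17, volume 7, value 55
- cherries: weight 11, volume 7, value 43
- plums: weight 10, volume 2, value 40
Best: $79.

$79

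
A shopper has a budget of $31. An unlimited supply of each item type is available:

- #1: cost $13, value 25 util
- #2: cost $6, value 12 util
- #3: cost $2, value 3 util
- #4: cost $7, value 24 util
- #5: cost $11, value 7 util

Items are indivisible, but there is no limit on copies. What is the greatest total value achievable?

99 util

Best value-per-unit is #4 at 24/7; filling with it alone gives 4×24 = 96.
Optimal mix: 1×#3 + 4×#4 → cost 30, value 99.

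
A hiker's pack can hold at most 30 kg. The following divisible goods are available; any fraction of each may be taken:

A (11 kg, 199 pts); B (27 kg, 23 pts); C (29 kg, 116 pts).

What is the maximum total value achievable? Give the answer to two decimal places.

275.00

Take in order of value per unit:
- A (199/11 per unit): all 11 → value 199, running total 199.00
- C (116/29 per unit): 19 of 29 → value 19×116/29 = 76.0000, running total 275.00
Total 275.00.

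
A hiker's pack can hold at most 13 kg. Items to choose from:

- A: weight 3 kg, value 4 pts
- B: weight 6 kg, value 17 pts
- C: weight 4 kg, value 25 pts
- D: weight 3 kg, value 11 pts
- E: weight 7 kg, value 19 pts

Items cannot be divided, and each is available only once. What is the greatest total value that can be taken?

53 pts

Check high-value combinations within 13 kg:
- B+C+D: weight 6+4+3=13, value 17+25+11=53
- A+B+C: weight 3+6+4=13, value 4+17+25=46
- C+E: weight 4+7=11, value 25+19=44
- B+C: weight 6+4=10, value 17+25=42
- A+C+D: weight 3+4+3=10, value 4+25+11=40
Best: 53 pts.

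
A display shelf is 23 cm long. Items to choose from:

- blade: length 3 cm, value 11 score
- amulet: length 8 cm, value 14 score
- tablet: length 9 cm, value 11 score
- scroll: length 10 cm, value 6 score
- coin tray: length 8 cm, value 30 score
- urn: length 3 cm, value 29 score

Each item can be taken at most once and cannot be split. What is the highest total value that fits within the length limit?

Check high-value combinations within 23 cm:
- blade+amulet+coin tray+urn: length 3+8+8+3=22, value 11+14+30+29=84
- blade+tablet+coin tray+urn: length 3+9+8+3=23, value 11+11+30+29=81
- amulet+coin tray+urn: length 8+8+3=19, value 14+30+29=73
- blade+coin tray+urn: length 3+8+3=14, value 11+30+29=70
Best: 84 score.

84 score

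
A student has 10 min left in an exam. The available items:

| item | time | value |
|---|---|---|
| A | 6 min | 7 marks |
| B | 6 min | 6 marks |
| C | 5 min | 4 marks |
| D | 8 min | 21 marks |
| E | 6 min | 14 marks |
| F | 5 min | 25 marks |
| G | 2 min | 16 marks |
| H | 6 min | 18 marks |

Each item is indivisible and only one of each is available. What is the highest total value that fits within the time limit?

This is a 0/1 knapsack; check combinations near the capacity.
- F+G: time 5+2=7, value 25+16=41
- D+G: time 8+2=10, value 21+16=37
- G+H: time 2+6=8, value 16+18=34
Best: 41 marks.

41 marks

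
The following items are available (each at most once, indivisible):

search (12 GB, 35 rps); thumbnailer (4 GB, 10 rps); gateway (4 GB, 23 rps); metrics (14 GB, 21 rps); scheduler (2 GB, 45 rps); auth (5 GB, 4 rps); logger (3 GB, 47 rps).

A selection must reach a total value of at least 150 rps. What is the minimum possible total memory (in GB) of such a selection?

Subsets with value ≥ 150, sorted by total memory:
- search+gateway+scheduler+logger: memory 21, value 150
- search+thumbnailer+gateway+scheduler+logger: memory 25, value 160
- search+gateway+scheduler+auth+logger: memory 26, value 154
Minimum memory: 21 GB.

21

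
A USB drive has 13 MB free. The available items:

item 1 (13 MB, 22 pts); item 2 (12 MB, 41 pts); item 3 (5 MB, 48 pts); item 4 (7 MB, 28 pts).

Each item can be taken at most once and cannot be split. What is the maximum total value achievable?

Check high-value combinations within 13 MB:
- item 3+item 4: size 5+7=12, value 48+28=76
- item 3: size 5, value 48
- item 2: size 12, value 41
- item 4: size 7, value 28
Best: 76 pts.

76 pts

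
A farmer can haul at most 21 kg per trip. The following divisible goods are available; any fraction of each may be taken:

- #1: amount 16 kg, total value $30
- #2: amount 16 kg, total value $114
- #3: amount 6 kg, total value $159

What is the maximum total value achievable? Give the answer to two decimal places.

Take in order of value per unit:
- #3 (159/6 per unit): all 6 → value 159, running total 159.00
- #2 (114/16 per unit): 15 of 16 → value 15×114/16 = 106.8750, running total 265.88
Total 265.88.

265.88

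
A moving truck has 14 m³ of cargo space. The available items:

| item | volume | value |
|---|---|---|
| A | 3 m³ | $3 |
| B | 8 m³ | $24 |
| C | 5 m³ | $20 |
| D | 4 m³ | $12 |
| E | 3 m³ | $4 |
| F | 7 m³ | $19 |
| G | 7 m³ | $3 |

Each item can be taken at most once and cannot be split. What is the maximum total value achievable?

Check high-value combinations within 14 m³:
- B+C: volume 8+5=13, value 24+20=44
- C+F: volume 5+7=12, value 20+19=39
- B+D: volume 8+4=12, value 24+12=36
- C+D+E: volume 5+4+3=12, value 20+12+4=36
Best: $44.

$44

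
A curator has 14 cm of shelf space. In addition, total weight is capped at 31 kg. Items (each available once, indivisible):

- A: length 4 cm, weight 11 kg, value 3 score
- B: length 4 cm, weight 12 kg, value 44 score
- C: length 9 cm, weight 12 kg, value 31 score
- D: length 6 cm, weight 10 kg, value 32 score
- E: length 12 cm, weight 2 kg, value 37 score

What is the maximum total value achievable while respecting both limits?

Feasible sets respecting both limits:
- B+D: length 10, weight 22, value 76
- B+C: length 13, weight 24, value 75
- A+B: length 8, weight 23, value 47
- B: length 4, weight 12, value 44
Best: 76 score.

76 score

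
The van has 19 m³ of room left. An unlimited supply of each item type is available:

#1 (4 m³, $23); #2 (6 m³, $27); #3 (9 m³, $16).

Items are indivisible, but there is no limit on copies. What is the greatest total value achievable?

Best value-per-unit is #1 at 23/4; filling with it alone gives 4×23 = 92.
Optimal mix: 3×#1 + 1×#2 → volume 18, value 96.

$96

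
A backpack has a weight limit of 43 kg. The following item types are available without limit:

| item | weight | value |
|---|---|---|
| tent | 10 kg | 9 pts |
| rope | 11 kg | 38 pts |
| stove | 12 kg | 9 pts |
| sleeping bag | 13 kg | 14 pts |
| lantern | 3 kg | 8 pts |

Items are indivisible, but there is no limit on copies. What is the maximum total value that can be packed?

Best value-per-unit is rope at 38/11; filling with it alone gives 3×38 = 114.
Optimal mix: 3×rope + 3×lantern → weight 42, value 138.

138 pts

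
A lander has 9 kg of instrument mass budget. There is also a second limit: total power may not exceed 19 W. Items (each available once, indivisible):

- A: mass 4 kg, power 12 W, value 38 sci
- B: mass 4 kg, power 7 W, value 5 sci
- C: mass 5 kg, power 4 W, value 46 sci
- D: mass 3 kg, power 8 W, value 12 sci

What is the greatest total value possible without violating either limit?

84 sci

Feasible sets respecting both limits:
- A+C: mass 9, power 16, value 84
- C+D: mass 8, power 12, value 58
- B+C: mass 9, power 11, value 51
- C: mass 5, power 4, value 46
Best: 84 sci.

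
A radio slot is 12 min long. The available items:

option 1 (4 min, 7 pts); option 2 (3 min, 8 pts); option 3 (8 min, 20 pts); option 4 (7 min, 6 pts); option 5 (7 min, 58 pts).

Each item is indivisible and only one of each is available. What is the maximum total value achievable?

Check high-value combinations within 12 min:
- option 2+option 5: duration 3+7=10, value 8+58=66
- option 1+option 5: duration 4+7=11, value 7+58=65
- option 5: duration 7, value 58
- option 2+option 3: duration 3+8=11, value 8+20=28
- option 1+option 3: duration 4+8=12, value 7+20=27
Best: 66 pts.

66 pts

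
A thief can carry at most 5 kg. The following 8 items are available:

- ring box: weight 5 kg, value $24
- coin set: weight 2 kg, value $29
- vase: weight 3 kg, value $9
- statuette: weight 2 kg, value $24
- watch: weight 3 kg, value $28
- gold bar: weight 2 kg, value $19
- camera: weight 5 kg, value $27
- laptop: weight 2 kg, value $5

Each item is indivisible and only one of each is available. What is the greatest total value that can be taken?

Check high-value combinations within 5 kg:
- coin set+watch: weight 2+3=5, value 29+28=57
- coin set+statuette: weight 2+2=4, value 29+24=53
- statuette+watch: weight 2+3=5, value 24+28=52
Best: $57.

$57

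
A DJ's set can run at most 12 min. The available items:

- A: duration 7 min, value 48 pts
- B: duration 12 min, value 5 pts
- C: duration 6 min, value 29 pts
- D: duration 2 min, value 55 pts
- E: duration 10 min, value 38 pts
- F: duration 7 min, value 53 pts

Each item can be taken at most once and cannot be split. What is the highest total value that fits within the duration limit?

Check high-value combinations within 12 min:
- D+F: duration 2+7=9, value 55+53=108
- A+D: duration 7+2=9, value 48+55=103
- D+E: duration 2+10=12, value 55+38=93
- C+D: duration 6+2=8, value 29+55=84
- D: duration 2, value 55
Best: 108 pts.

108 pts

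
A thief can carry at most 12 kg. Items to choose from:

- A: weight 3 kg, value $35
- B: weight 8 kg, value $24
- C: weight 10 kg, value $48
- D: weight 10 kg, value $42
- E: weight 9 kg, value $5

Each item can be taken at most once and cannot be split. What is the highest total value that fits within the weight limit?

$59

Check high-value combinations within 12 kg:
- A+B: weight 3+8=11, value 35+24=59
- C: weight 10, value 48
- D: weight 10, value 42
- A+E: weight 3+9=12, value 35+5=40
Best: $59.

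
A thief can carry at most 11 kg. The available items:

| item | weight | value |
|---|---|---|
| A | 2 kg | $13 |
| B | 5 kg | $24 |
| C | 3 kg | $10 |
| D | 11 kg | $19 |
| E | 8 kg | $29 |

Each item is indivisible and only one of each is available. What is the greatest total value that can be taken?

$47

This is a 0/1 knapsack; check combinations near the capacity.
- A+B+C: weight 2+5+3=10, value 13+24+10=47
- A+E: weight 2+8=10, value 13+29=42
- C+E: weight 3+8=11, value 10+29=39
Best: $47.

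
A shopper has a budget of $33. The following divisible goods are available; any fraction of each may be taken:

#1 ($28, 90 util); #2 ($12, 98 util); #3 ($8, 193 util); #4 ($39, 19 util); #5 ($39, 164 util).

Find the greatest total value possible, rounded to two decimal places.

345.67

Take in order of value per unit:
- #3 (193/8 per unit): all 8 → value 193, running total 193.00
- #2 (98/12 per unit): all 12 → value 98, running total 291.00
- #5 (164/39 per unit): 13 of 39 → value 13×164/39 = 54.6667, running total 345.67
Total 345.67.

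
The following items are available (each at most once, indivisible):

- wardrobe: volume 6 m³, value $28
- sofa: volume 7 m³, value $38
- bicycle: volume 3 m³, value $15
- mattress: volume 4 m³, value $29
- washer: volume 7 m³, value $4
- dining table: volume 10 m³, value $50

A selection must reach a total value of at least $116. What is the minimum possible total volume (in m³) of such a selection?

Subsets with value ≥ 116, sorted by total volume:
- sofa+mattress+dining table: volume 21, value 117
- wardrobe+bicycle+mattress+dining table: volume 23, value 122
Minimum volume: 21 m³.

21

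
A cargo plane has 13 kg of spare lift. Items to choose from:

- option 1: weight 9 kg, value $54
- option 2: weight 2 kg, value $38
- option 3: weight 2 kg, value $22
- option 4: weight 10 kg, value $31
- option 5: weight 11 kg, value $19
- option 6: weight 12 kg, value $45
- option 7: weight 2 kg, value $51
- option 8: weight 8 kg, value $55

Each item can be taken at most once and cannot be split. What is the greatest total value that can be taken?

Check high-value combinations within 13 kg:
- option 2+option 7+option 8: weight 2+2+8=12, value 38+51+55=144
- option 1+option 2+option 7: weight 9+2+2=13, value 54+38+51=143
- option 3+option 7+option 8: weight 2+2+8=12, value 22+51+55=128
- option 1+option 3+option 7: weight 9+2+2=13, value 54+22+51=127
Best: $144.

$144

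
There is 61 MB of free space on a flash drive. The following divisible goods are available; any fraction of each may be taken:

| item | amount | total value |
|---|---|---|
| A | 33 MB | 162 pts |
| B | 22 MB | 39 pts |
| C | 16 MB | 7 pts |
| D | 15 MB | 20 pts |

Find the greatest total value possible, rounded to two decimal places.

209.00

Take in order of value per unit:
- A (162/33 per unit): all 33 → value 162, running total 162.00
- B (39/22 per unit): all 22 → value 39, running total 201.00
- D (20/15 per unit): 6 of 15 → value 6×20/15 = 8.0000, running total 209.00
Total 209.00.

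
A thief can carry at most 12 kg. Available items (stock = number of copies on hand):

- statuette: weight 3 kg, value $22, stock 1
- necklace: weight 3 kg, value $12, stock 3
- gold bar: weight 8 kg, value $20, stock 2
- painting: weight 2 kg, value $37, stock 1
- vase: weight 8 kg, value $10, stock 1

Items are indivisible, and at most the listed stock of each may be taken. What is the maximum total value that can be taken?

Best selections within weight 12 and stock limits:
- 1×statuette + 2×necklace + 1×painting: weight 11, value 83
- 3×necklace + 1×painting: weight 11, value 73
- 1×statuette + 1×necklace + 1×painting: weight 8, value 71
Best: $83.

$83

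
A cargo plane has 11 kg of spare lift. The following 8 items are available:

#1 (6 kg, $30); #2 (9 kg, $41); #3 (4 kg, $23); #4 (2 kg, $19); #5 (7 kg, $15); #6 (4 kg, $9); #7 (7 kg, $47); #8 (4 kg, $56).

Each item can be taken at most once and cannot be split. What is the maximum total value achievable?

$103

Check high-value combinations within 11 kg:
- #7+#8: weight 7+4=11, value 47+56=103
- #3+#4+#8: weight 4+2+4=10, value 23+19+56=98
- #1+#8: weight 6+4=10, value 30+56=86
- #4+#6+#8: weight 2+4+4=10, value 19+9+56=84
- #3+#8: weight 4+4=8, value 23+56=79
Best: $103.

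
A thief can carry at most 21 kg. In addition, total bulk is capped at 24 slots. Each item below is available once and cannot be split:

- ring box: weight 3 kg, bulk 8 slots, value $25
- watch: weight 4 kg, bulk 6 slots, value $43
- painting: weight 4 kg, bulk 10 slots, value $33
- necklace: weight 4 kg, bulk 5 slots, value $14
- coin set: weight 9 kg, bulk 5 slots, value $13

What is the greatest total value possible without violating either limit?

$101

Feasible sets respecting both limits:
- ring box+watch+painting: weight 11, bulk 24, value 101
- ring box+watch+necklace+coin set: weight 20, bulk 24, value 95
- watch+painting+necklace: weight 12, bulk 21, value 90
Best: $101.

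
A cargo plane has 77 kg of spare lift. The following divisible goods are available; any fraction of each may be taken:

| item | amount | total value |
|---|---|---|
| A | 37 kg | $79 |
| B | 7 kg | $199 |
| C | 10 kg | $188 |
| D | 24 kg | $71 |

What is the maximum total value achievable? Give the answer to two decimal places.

534.86

Take in order of value per unit:
- B (199/7 per unit): all 7 → value 199, running total 199.00
- C (188/10 per unit): all 10 → value 188, running total 387.00
- D (71/24 per unit): all 24 → value 71, running total 458.00
- A (79/37 per unit): 36 of 37 → value 36×79/37 = 76.8649, running total 534.86
Total 534.86.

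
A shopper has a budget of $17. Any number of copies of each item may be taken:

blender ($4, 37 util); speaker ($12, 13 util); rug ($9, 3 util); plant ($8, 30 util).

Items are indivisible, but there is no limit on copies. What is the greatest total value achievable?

Best value-per-unit is blender at 37/4, and filling with it alone uses cost 4×4=16. No mix of the others beats 4×37 = 148.

148 util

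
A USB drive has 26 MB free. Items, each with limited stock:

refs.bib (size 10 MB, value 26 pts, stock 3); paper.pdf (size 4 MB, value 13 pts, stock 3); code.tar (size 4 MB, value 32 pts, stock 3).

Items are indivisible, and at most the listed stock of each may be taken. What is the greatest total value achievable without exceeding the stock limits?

Top feasible selections:
- 3×paper.pdf + 3×code.tar: size 24, value 135
- 1×refs.bib + 1×paper.pdf + 3×code.tar: size 26, value 135
- 2×paper.pdf + 3×code.tar: size 20, value 122
- 1×refs.bib + 3×code.tar: size 22, value 122
Best: 135 pts.

135 pts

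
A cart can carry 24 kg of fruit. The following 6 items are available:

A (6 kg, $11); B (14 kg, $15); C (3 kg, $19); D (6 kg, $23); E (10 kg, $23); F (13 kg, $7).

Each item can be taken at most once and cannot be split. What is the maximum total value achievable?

$65

Check high-value combinations within 24 kg:
- C+D+E: weight 3+6+10=19, value 19+23+23=65
- A+D+E: weight 6+6+10=22, value 11+23+23=57
- B+C+D: weight 14+3+6=23, value 15+19+23=57
- A+C+D: weight 6+3+6=15, value 11+19+23=53
- A+C+E: weight 6+3+10=19, value 11+19+23=53
Best: $65.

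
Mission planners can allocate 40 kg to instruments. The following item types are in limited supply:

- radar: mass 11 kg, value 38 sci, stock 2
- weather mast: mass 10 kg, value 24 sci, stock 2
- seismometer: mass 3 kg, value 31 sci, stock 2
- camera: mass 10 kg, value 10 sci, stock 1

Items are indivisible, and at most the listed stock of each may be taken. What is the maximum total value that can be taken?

Best selections within mass 40 and stock limits:
- 2×radar + 1×weather mast + 2×seismometer: mass 38, value 162
- 1×radar + 2×weather mast + 2×seismometer: mass 37, value 148
- 2×radar + 2×seismometer + 1×camera: mass 38, value 148
- 2×radar + 2×seismometer: mass 28, value 138
Best: 162 sci.

162 sci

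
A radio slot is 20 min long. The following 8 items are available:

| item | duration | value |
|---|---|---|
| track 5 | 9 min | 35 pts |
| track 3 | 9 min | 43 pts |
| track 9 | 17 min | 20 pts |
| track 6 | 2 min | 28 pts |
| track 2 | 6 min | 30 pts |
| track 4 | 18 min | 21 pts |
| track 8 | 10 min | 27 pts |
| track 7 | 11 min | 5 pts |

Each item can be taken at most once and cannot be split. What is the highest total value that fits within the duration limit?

This is a 0/1 knapsack; check combinations near the capacity.
- track 5+track 3+track 6: duration 9+9+2=20, value 35+43+28=106
- track 3+track 6+track 2: duration 9+2+6=17, value 43+28+30=101
- track 5+track 6+track 2: duration 9+2+6=17, value 35+28+30=93
Best: 106 pts.

106 pts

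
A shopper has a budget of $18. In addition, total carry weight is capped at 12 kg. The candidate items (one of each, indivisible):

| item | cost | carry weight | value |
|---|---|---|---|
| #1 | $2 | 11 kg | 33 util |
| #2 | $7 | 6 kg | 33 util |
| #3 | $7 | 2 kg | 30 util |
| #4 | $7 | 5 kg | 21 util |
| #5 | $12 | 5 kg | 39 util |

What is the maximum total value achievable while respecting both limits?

Feasible sets respecting both limits:
- #2+#3: cost 14, carry weight 8, value 63
- #2+#4: cost 14, carry weight 11, value 54
- #3+#4: cost 14, carry weight 7, value 51
Best: 63 util.

63 util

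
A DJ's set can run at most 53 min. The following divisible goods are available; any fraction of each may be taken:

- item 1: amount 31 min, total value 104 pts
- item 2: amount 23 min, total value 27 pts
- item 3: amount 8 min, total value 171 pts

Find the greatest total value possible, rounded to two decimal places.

291.43

Take in order of value per unit:
- item 3 (171/8 per unit): all 8 → value 171, running total 171.00
- item 1 (104/31 per unit): all 31 → value 104, running total 275.00
- item 2 (27/23 per unit): 14 of 23 → value 14×27/23 = 16.4348, running total 291.43
Total 291.43.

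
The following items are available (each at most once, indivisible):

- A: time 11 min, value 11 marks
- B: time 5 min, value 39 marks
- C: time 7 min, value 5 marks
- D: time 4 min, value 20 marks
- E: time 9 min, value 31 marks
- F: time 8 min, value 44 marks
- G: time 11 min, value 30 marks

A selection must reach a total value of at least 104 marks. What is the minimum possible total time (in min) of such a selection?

22

Subsets with value ≥ 104, sorted by total time:
- B+E+F: time 22, value 114
- B+F+G: time 24, value 113
Minimum time: 22 min.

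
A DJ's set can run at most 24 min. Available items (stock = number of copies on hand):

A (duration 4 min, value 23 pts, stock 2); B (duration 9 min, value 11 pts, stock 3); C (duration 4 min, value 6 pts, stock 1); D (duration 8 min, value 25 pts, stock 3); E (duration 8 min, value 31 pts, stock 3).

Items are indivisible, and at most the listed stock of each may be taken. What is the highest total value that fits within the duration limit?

108 pts

Top feasible selections:
- 2×A + 2×E: duration 24, value 108
- 2×A + 1×D + 1×E: duration 24, value 102
- 2×A + 2×D: duration 24, value 96
Best: 108 pts.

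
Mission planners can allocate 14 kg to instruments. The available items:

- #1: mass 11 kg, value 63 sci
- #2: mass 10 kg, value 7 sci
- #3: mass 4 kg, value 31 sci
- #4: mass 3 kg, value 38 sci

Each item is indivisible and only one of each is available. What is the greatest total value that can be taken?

101 sci

This is a 0/1 knapsack; check combinations near the capacity.
- #1+#4: mass 11+3=14, value 63+38=101
- #3+#4: mass 4+3=7, value 31+38=69
- #1: mass 11, value 63
- #2+#4: mass 10+3=13, value 7+38=45
- #4: mass 3, value 38
Best: 101 sci.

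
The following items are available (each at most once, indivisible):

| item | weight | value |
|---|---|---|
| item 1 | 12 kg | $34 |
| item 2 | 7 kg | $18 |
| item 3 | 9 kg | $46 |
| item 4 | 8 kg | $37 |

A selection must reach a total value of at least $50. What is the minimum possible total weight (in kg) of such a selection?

15

Subsets with value ≥ 50, sorted by total weight:
- item 2+item 4: weight 15, value 55
- item 2+item 3: weight 16, value 64
Minimum weight: 15 kg.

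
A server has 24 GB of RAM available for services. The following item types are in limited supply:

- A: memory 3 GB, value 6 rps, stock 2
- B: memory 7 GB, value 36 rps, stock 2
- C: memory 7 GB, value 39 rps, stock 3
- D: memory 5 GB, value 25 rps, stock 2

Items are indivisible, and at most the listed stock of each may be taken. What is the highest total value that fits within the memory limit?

128 rps

Best selections within memory 24 and stock limits:
- 2×C + 2×D: memory 24, value 128
- 1×B + 1×C + 2×D: memory 24, value 125
- 1×A + 3×C: memory 24, value 123
Best: 128 rps.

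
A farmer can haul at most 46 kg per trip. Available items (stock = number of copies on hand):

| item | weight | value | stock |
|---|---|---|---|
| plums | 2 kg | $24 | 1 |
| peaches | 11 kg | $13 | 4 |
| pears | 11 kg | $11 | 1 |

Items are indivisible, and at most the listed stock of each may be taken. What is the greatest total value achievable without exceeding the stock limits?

Top feasible selections:
- 1×plums + 4×peaches: weight 46, value 76
- 1×plums + 3×peaches + 1×pears: weight 46, value 74
- 1×plums + 3×peaches: weight 35, value 63
Best: $76.

$76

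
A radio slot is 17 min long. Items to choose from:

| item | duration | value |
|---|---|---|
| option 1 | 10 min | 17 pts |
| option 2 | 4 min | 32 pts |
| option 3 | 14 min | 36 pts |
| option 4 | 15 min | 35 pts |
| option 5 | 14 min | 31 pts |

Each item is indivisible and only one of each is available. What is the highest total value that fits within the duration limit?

This is a 0/1 knapsack; check combinations near the capacity.
- option 1+option 2: duration 10+4=14, value 17+32=49
- option 3: duration 14, value 36
- option 4: duration 15, value 35
Best: 49 pts.

49 pts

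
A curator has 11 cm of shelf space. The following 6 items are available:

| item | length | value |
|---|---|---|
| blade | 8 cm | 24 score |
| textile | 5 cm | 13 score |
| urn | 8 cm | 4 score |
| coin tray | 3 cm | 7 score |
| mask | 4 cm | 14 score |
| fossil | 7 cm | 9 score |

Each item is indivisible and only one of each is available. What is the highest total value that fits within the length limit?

Check high-value combinations within 11 cm:
- blade+coin tray: length 8+3=11, value 24+7=31
- textile+mask: length 5+4=9, value 13+14=27
- blade: length 8, value 24
- mask+fossil: length 4+7=11, value 14+9=23
- coin tray+mask: length 3+4=7, value 7+14=21
Best: 31 score.

31 score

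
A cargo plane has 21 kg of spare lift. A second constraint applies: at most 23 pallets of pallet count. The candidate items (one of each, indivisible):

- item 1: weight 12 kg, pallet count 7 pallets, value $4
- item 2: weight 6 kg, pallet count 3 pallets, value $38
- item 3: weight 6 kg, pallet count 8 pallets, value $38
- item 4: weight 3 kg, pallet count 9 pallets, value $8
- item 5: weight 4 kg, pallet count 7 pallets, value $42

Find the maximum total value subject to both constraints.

Feasible sets respecting both limits:
- item 2+item 3+item 5: weight 16, pallet count 18, value 118
- item 2+item 4+item 5: weight 13, pallet count 19, value 88
- item 2+item 3+item 4: weight 15, pallet count 20, value 84
Best: $118.

$118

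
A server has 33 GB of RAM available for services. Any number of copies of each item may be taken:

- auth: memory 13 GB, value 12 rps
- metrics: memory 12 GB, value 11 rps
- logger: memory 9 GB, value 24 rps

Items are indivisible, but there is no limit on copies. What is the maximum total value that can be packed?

Best value-per-unit is logger at 24/9, and filling with it alone uses memory 3×9=27. No mix of the others beats 3×24 = 72.

72 rps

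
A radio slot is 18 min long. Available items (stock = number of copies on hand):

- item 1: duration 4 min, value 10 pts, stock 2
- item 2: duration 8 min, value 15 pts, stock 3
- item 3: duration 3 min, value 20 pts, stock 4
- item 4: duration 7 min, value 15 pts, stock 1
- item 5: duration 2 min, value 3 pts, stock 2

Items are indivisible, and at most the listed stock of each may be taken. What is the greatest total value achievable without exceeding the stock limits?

Best selections within duration 18 and stock limits:
- 1×item 1 + 4×item 3 + 1×item 5: duration 18, value 93
- 1×item 1 + 4×item 3: duration 16, value 90
- 4×item 3 + 2×item 5: duration 16, value 86
- 4×item 3 + 1×item 5: duration 14, value 83
Best: 93 pts.

93 pts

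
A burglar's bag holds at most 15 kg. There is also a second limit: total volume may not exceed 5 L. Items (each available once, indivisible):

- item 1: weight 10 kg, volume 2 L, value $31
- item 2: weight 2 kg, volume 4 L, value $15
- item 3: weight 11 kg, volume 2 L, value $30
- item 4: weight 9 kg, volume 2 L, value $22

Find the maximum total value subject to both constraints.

$31

Feasible sets respecting both limits:
- item 1: weight 10, volume 2, value 31
- item 3: weight 11, volume 2, value 30
- item 4: weight 9, volume 2, value 22
- item 2: weight 2, volume 4, value 15
Best: $31.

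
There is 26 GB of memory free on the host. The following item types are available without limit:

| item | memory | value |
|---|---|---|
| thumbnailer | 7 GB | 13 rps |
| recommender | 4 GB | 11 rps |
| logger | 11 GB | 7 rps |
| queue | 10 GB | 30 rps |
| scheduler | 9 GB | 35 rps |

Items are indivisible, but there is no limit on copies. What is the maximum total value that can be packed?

92 rps

Best value-per-unit is scheduler at 35/9; filling with it alone gives 2×35 = 70.
Optimal mix: 2×recommender + 2×scheduler → memory 26, value 92.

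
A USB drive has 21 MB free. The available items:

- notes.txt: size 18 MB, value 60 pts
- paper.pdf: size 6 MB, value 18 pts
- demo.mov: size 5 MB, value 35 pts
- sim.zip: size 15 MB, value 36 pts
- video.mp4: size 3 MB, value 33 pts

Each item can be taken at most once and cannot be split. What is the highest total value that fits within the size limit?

93 pts

Check high-value combinations within 21 MB:
- notes.txt+video.mp4: size 18+3=21, value 60+33=93
- paper.pdf+demo.mov+video.mp4: size 6+5+3=14, value 18+35+33=86
- demo.mov+sim.zip: size 5+15=20, value 35+36=71
Best: 93 pts.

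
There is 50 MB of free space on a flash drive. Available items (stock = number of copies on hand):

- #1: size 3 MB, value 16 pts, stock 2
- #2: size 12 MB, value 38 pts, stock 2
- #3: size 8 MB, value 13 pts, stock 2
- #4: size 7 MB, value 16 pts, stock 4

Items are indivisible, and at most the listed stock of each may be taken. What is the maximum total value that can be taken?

Top feasible selections:
- 2×#1 + 2×#2 + 2×#4: size 44, value 140
- 1×#1 + 2×#2 + 3×#4: size 48, value 140
Best: 140 pts.

140 pts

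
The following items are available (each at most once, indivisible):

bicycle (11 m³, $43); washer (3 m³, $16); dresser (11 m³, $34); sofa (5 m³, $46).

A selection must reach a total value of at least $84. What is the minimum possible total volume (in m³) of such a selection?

Subsets with value ≥ 84, sorted by total volume:
- bicycle+sofa: volume 16, value 89
- bicycle+washer+sofa: volume 19, value 105
Minimum volume: 16 m³.

16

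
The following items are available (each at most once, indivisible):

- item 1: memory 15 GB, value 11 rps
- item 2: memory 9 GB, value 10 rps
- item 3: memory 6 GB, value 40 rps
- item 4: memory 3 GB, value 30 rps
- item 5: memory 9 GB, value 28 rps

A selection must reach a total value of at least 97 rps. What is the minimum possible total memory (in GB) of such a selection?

18

Subsets with value ≥ 97, sorted by total memory:
- item 3+item 4+item 5: memory 18, value 98
- item 2+item 3+item 4+item 5: memory 27, value 108
- item 1+item 3+item 4+item 5: memory 33, value 109
Minimum memory: 18 GB.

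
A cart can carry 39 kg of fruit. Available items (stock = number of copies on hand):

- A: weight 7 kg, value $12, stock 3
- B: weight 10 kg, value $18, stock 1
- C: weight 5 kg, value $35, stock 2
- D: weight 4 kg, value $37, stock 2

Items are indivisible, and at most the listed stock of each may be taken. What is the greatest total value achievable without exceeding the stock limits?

Best selections within weight 39 and stock limits:
- 3×A + 2×C + 2×D: weight 39, value 180
- 1×A + 1×B + 2×C + 2×D: weight 35, value 174
- 2×A + 2×C + 2×D: weight 32, value 168
- 1×B + 2×C + 2×D: weight 28, value 162
Best: $180.

$180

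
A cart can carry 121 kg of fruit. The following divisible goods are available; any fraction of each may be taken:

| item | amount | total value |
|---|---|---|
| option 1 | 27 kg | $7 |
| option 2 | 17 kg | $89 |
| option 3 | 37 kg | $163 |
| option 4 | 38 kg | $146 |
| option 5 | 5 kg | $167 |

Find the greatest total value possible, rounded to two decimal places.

571.22

Take in order of value per unit:
- option 5 (167/5 per unit): all 5 → value 167, running total 167.00
- option 2 (89/17 per unit): all 17 → value 89, running total 256.00
- option 3 (163/37 per unit): all 37 → value 163, running total 419.00
- option 4 (146/38 per unit): all 38 → value 146, running total 565.00
- option 1 (7/27 per unit): 24 of 27 → value 24×7/27 = 6.2222, running total 571.22
Total 571.22.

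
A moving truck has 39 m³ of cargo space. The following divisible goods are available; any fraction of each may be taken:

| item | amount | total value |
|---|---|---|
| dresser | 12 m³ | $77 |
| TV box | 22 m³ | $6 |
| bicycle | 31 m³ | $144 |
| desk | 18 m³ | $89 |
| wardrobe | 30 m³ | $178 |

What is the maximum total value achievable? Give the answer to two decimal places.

Take in order of value per unit:
- dresser (77/12 per unit): all 12 → value 77, running total 77.00
- wardrobe (178/30 per unit): 27 of 30 → value 27×178/30 = 160.2000, running total 237.20
Total 237.20.

237.20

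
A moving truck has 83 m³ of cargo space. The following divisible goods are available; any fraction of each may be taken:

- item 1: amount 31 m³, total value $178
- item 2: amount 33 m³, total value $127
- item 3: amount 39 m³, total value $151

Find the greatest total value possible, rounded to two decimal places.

379.03

Take in order of value per unit:
- item 1 (178/31 per unit): all 31 → value 178, running total 178.00
- item 3 (151/39 per unit): all 39 → value 151, running total 329.00
- item 2 (127/33 per unit): 13 of 33 → value 13×127/33 = 50.0303, running total 379.03
Total 379.03.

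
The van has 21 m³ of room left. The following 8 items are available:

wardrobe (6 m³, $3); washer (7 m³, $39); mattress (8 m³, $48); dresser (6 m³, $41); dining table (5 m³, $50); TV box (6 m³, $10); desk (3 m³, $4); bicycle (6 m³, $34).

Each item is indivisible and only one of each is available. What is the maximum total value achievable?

This is a 0/1 knapsack; check combinations near the capacity.
- mattress+dresser+dining table: volume 8+6+5=19, value 48+41+50=139
- washer+mattress+dining table: volume 7+8+5=20, value 39+48+50=137
- washer+dresser+dining table+desk: volume 7+6+5+3=21, value 39+41+50+4=134
- mattress+dining table+bicycle: volume 8+5+6=19, value 48+50+34=132
Best: $139.

$139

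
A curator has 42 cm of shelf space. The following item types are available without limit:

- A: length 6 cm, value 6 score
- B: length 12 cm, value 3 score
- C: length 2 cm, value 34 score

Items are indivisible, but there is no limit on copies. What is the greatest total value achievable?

Best value-per-unit is C at 34/2, and filling with it alone uses length 21×2=42. No mix of the others beats 21×34 = 714.

714 score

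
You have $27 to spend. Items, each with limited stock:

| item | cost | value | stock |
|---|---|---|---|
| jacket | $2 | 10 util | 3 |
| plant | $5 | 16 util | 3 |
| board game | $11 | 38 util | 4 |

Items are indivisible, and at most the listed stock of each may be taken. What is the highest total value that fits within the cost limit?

Top feasible selections:
- 3×jacket + 2×plant + 1×board game: cost 27, value 100
- 2×jacket + 2×board game: cost 26, value 96
- 1×plant + 2×board game: cost 27, value 92
Best: 100 util.

100 util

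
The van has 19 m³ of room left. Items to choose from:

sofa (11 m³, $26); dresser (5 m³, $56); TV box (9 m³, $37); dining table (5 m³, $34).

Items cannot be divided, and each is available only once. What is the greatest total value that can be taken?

Check high-value combinations within 19 m³:
- dresser+TV box+dining table: volume 5+9+5=19, value 56+37+34=127
- dresser+TV box: volume 5+9=14, value 56+37=93
- dresser+dining table: volume 5+5=10, value 56+34=90
- sofa+dresser: volume 11+5=16, value 26+56=82
- TV box+dining table: volume 9+5=14, value 37+34=71
Best: $127.

$127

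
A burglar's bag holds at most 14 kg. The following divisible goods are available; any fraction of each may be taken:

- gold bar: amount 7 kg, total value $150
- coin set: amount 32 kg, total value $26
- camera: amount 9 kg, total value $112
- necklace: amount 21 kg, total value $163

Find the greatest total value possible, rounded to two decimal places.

237.11

Take in order of value per unit:
- gold bar (150/7 per unit): all 7 → value 150, running total 150.00
- camera (112/9 per unit): 7 of 9 → value 7×112/9 = 87.1111, running total 237.11
Total 237.11.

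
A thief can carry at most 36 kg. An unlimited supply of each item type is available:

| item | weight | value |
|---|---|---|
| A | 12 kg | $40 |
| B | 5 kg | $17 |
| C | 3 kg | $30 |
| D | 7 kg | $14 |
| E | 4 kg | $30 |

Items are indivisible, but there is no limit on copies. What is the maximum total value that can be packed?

$360

Best value-per-unit is C at 30/3, and filling with it alone uses weight 12×3=36. No mix of the others beats 12×30 = 360.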